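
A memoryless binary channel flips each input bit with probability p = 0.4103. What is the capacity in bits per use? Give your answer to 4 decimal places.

0.0233 bits

Binary symmetric channel: C = 1 − h₂(ε) where h₂ is the binary entropy function.
h₂(0.4103) = −0.4103·log₂0.4103 − 0.5897·log₂0.5897 = 0.9767.
C = 1 − 0.9767 = 0.0233 bits per channel use.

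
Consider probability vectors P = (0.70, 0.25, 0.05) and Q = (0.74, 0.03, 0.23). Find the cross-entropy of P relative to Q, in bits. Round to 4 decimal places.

1.6748 bits

H(P,Q) = −Σ p·log₂ q.
  −0.70·log₂(0.74) = 0.30408
  −0.25·log₂(0.03) = 1.26472
  −0.05·log₂(0.23) = 0.10601
H(P,Q) = 1.6748 bits.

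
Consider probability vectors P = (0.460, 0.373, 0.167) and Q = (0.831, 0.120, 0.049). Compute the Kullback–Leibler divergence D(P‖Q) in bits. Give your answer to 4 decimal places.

0.5132 bits

D(P‖Q) = Σ p·log₂(p/q).
  0.460·log₂(0.460/0.831) = -0.39248
  0.373·log₂(0.373/0.120) = 0.61028
  0.167·log₂(0.167/0.049) = 0.29542
D(P‖Q) = 0.5132 bits.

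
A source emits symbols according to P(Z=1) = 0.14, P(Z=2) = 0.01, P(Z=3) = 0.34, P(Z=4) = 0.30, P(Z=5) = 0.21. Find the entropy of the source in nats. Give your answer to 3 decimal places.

H(Z) = −Σ p·ln p.
  −(0.14)·ln(0.14) = 0.2753
  −(0.01)·ln(0.01) = 0.0461
  −(0.34)·ln(0.34) = 0.3668
  −(0.30)·ln(0.30) = 0.3612
  −(0.21)·ln(0.21) = 0.3277
Sum: 0.2753 + 0.0461 + 0.3668 + 0.3612 + 0.3277 = 1.377 nats.

1.377 nats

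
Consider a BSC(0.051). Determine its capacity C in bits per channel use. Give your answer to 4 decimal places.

0.7094 bits

Binary symmetric channel: C = 1 − h₂(ε) where h₂ is the binary entropy function.
h₂(0.051) = −0.051·log₂0.051 − 0.949·log₂0.949 = 0.2906.
C = 1 − 0.2906 = 0.7094 bits per channel use.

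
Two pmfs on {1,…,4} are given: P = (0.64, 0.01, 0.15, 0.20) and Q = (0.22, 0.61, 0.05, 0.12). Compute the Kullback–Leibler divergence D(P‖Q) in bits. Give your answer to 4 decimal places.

D(P‖Q) = Σ p·log₂(p/q).
  0.64·log₂(0.64/0.22) = 0.98596
  0.01·log₂(0.01/0.61) = -0.05931
  0.15·log₂(0.15/0.05) = 0.23774
  0.20·log₂(0.20/0.12) = 0.14739
D(P‖Q) = 1.3118 bits.

1.3118 bits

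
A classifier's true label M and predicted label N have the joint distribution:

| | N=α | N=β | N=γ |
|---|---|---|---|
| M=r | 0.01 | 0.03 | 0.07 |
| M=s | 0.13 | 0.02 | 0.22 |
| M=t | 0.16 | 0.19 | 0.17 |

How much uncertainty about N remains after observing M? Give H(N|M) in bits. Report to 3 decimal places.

1.404 bits

Chain rule: H(N|M) = H(M,N) − H(M).
Marginals: p(M) = (0.1100, 0.3700, 0.5200), p(N) = (0.3000, 0.2400, 0.4600).
H(M,N) = 2.7757 bits; H(M) = 1.3716 bits.
H(N|M) = 2.7757 − 1.3716 = 1.404 bits.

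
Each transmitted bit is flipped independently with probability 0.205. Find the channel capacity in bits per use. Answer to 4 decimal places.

0.2682 bits

Binary symmetric channel: C = 1 − h₂(ε) where h₂ is the binary entropy function.
h₂(0.205) = −0.205·log₂0.205 − 0.795·log₂0.795 = 0.7318.
C = 1 − 0.7318 = 0.2682 bits per channel use.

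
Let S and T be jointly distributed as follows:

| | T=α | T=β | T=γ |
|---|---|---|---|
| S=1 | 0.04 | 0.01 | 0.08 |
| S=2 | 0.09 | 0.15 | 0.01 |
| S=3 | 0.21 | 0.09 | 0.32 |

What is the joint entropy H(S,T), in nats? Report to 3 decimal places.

1.833 nats

H(S,T) = −Σ p(x,y)·ln p(x,y) over all 9 cells.
  cell (1,α): −0.04·ln0.04 = 0.1288
  cell (1,β): −0.01·ln0.01 = 0.0461
  cell (1,γ): −0.08·ln0.08 = 0.2021
  cell (2,α): −0.09·ln0.09 = 0.2167
  cell (2,β): −0.15·ln0.15 = 0.2846
  cell (2,γ): −0.01·ln0.01 = 0.0461
  cell (3,α): −0.21·ln0.21 = 0.3277
  cell (3,β): −0.09·ln0.09 = 0.2167
  cell (3,γ): −0.32·ln0.32 = 0.3646
Sum = 1.833 nats.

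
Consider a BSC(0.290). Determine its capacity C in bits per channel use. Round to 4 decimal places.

Binary symmetric channel: C = 1 − h₂(ε) where h₂ is the binary entropy function.
h₂(0.290) = −0.290·log₂0.290 − 0.710·log₂0.710 = 0.8687.
C = 1 − 0.8687 = 0.1313 bits per channel use.

0.1313 bits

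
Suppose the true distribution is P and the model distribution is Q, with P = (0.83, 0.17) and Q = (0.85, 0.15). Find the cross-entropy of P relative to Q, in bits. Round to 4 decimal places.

0.6599 bits

H(P,Q) = −Σ p·log₂ q.
  −0.83·log₂(0.85) = 0.19461
  −0.17·log₂(0.15) = 0.46528
H(P,Q) = 0.6599 bits.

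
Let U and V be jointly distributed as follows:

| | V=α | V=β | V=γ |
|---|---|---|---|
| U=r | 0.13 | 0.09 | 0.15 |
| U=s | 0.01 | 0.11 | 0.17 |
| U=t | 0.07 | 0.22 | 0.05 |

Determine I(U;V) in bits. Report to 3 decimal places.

0.185 bits

Marginals: p(U) = (0.3700, 0.2900, 0.3400), p(V) = (0.2100, 0.4200, 0.3700).
I(U;V) = Σ p(x,y)·log₂[p(x,y)/(p(x)p(y))].
  (r,α): 0.13·log₂(1.6731) = 0.0965
  (r,β): 0.09·log₂(0.5792) = -0.0709
  (r,γ): 0.15·log₂(1.0957) = 0.0198
  (s,α): 0.01·log₂(0.1642) = -0.0261
  (s,β): 0.11·log₂(0.9031) = -0.0162
  (s,γ): 0.17·log₂(1.5843) = 0.1129
  (t,α): 0.07·log₂(0.9804) = -0.0020
  (t,β): 0.22·log₂(1.5406) = 0.1372
  (t,γ): 0.05·log₂(0.3975) = -0.0666
Sum = 0.185 bits.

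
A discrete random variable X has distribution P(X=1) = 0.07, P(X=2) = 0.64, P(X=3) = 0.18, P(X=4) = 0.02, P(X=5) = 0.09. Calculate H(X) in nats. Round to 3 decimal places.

1.075 nats

H(X) = −Σ p·ln p.
  −(0.07)·ln(0.07) = 0.1861
  −(0.64)·ln(0.64) = 0.2856
  −(0.18)·ln(0.18) = 0.3087
  −(0.02)·ln(0.02) = 0.0782
  −(0.09)·ln(0.09) = 0.2167
Sum: 0.1861 + 0.2856 + 0.3087 + 0.0782 + 0.2167 = 1.075 nats.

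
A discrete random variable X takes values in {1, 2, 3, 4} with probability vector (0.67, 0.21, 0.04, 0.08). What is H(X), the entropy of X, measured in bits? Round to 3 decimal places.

1.337 bits

H(X) = −Σ p·log₂ p.
  −(0.67)·log₂(0.67) = 0.3871
  −(0.21)·log₂(0.21) = 0.4728
  −(0.04)·log₂(0.04) = 0.1858
  −(0.08)·log₂(0.08) = 0.2915
Sum: 0.3871 + 0.4728 + 0.1858 + 0.2915 = 1.337 bits.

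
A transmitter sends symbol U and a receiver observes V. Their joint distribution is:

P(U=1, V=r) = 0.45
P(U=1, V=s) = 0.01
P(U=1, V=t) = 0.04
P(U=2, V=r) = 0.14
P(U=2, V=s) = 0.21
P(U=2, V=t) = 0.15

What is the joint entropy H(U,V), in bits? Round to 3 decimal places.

2.051 bits

H(U,V) = −Σ p(x,y)·log₂ p(x,y) over all 6 cells.
  cell (1,r): −0.45·log₂0.45 = 0.5184
  cell (1,s): −0.01·log₂0.01 = 0.0664
  cell (1,t): −0.04·log₂0.04 = 0.1858
  cell (2,r): −0.14·log₂0.14 = 0.3971
  cell (2,s): −0.21·log₂0.21 = 0.4728
  cell (2,t): −0.15·log₂0.15 = 0.4105
Sum = 2.051 bits.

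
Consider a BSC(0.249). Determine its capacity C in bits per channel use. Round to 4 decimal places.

0.1903 bits

Binary symmetric channel: C = 1 − h₂(ε) where h₂ is the binary entropy function.
h₂(0.249) = −0.249·log₂0.249 − 0.751·log₂0.751 = 0.8097.
C = 1 − 0.8097 = 0.1903 bits per channel use.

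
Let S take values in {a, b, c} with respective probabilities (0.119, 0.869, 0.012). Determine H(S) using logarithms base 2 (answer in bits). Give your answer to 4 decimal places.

H(S) = −Σ p·log₂ p.
  −(0.119)·log₂(0.119) = 0.36545
  −(0.869)·log₂(0.869) = 0.17603
  −(0.012)·log₂(0.012) = 0.07657
Sum: 0.36545 + 0.17603 + 0.07657 = 0.6180 bits.

0.6180 bits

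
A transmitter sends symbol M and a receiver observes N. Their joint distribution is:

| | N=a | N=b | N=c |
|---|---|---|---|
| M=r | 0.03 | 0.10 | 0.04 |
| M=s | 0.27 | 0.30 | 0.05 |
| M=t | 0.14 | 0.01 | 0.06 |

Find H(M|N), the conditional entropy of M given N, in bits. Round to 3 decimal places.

1.165 bits

Marginals: p(M) = (0.1700, 0.6200, 0.2100), p(N) = (0.4400, 0.4100, 0.1500).
H(M|N) = Σ p(N) · H(M|N=·).
  N=a: p=0.4400, H(M|N=a) = 1.2222
  N=b: p=0.4100, H(M|N=b) = 0.9569
  N=c: p=0.1500, H(M|N=c) = 1.5656
Weighted sum = 1.165 bits.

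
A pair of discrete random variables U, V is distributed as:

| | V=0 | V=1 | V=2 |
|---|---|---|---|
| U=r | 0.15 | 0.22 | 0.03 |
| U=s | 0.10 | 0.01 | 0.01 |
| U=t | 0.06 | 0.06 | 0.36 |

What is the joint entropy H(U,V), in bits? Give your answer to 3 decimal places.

H(U,V) = −Σ p(x,y)·log₂ p(x,y) over all 9 cells.
  cell (r,0): −0.15·log₂0.15 = 0.4105
  cell (r,1): −0.22·log₂0.22 = 0.4806
  cell (r,2): −0.03·log₂0.03 = 0.1518
  cell (s,0): −0.10·log₂0.10 = 0.3322
  cell (s,1): −0.01·log₂0.01 = 0.0664
  cell (s,2): −0.01·log₂0.01 = 0.0664
  cell (t,0): −0.06·log₂0.06 = 0.2435
  cell (t,1): −0.06·log₂0.06 = 0.2435
  cell (t,2): −0.36·log₂0.36 = 0.5306
Sum = 2.526 bits.

2.526 bits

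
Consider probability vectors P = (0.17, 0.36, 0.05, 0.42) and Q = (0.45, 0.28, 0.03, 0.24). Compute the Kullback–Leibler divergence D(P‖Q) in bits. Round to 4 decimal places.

D(P‖Q) = Σ p·log₂(p/q).
  0.17·log₂(0.17/0.45) = -0.23875
  0.36·log₂(0.36/0.28) = 0.13053
  0.05·log₂(0.05/0.03) = 0.03685
  0.42·log₂(0.42/0.24) = 0.33909
D(P‖Q) = 0.2677 bits.

0.2677 bits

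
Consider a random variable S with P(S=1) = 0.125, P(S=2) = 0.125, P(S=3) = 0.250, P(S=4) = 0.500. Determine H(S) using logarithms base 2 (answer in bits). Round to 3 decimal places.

H(S) = −Σ p·log₂ p.
  −(0.125)·log₂(0.125) = 0.3750
  −(0.125)·log₂(0.125) = 0.3750
  −(0.250)·log₂(0.250) = 0.5000
  −(0.500)·log₂(0.500) = 0.5000
Sum: 0.3750 + 0.3750 + 0.5000 + 0.5000 = 1.750 bits.

1.750 bits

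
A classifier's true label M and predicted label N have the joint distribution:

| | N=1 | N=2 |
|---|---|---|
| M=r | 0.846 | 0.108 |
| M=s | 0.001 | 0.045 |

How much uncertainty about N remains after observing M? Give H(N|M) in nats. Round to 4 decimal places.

Chain rule: H(N|M) = H(M,N) − H(M).
Marginals: p(M) = (0.9540, 0.0460), p(N) = (0.8470, 0.1530).
H(M,N) = 0.5283 nats; H(M) = 0.1866 nats.
H(N|M) = 0.5283 − 0.1866 = 0.3417 nats.

0.3417 nats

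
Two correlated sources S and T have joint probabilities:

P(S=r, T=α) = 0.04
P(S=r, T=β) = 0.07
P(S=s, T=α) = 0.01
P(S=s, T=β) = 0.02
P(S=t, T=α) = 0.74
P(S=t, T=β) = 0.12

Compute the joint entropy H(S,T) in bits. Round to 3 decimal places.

H(S,T) = −Σ p(x,y)·log₂ p(x,y) over all 6 cells.
  cell (r,α): −0.04·log₂0.04 = 0.1858
  cell (r,β): −0.07·log₂0.07 = 0.2686
  cell (s,α): −0.01·log₂0.01 = 0.0664
  cell (s,β): −0.02·log₂0.02 = 0.1129
  cell (t,α): −0.74·log₂0.74 = 0.3215
  cell (t,β): −0.12·log₂0.12 = 0.3671
Sum = 1.322 bits.

1.322 bits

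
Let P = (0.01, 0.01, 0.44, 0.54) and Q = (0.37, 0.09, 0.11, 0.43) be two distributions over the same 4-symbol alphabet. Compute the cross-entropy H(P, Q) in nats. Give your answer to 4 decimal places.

H(P,Q) = −Σ p·ln q.
  −0.01·ln(0.37) = 0.00994
  −0.01·ln(0.09) = 0.02408
  −0.44·ln(0.11) = 0.97120
  −0.54·ln(0.43) = 0.45574
H(P,Q) = 1.4610 nats.

1.4610 nats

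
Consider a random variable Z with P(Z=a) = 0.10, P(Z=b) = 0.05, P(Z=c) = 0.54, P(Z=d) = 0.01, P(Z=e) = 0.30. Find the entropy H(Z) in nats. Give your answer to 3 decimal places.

H(Z) = −Σ p·ln p.
  −(0.10)·ln(0.10) = 0.2303
  −(0.05)·ln(0.05) = 0.1498
  −(0.54)·ln(0.54) = 0.3327
  −(0.01)·ln(0.01) = 0.0461
  −(0.30)·ln(0.30) = 0.3612
Sum: 0.2303 + 0.1498 + 0.3327 + 0.0461 + 0.3612 = 1.120 nats.

1.120 nats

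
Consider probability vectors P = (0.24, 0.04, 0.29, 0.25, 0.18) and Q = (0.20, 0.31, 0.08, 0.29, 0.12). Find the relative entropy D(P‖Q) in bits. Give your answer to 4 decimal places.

0.5355 bits

D(P‖Q) = Σ p·log₂(p/q).
  0.24·log₂(0.24/0.20) = 0.06313
  0.04·log₂(0.04/0.31) = -0.11817
  0.29·log₂(0.29/0.08) = 0.53881
  0.25·log₂(0.25/0.29) = -0.05353
  0.18·log₂(0.18/0.12) = 0.10529
D(P‖Q) = 0.5355 bits.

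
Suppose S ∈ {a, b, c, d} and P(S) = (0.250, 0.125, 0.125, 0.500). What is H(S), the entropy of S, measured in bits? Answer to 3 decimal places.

1.750 bits

H(S) = −Σ p·log₂ p.
  −(0.250)·log₂(0.250) = 0.5000
  −(0.125)·log₂(0.125) = 0.3750
  −(0.125)·log₂(0.125) = 0.3750
  −(0.500)·log₂(0.500) = 0.5000
Sum: 0.5000 + 0.3750 + 0.3750 + 0.5000 = 1.750 bits.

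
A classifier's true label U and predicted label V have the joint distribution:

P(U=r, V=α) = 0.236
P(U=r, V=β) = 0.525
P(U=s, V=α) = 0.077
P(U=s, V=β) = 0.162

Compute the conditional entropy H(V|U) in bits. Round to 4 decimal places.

0.8965 bits

Chain rule: H(V|U) = H(U,V) − H(U).
Marginals: p(U) = (0.7610, 0.2390), p(V) = (0.3130, 0.6870).
H(U,V) = 1.6899 bits; H(U) = 0.7934 bits.
H(V|U) = 1.6899 − 0.7934 = 0.8965 bits.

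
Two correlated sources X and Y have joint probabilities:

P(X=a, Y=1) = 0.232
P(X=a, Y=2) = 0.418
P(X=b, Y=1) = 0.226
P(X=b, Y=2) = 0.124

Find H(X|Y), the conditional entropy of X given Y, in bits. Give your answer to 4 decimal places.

0.8785 bits

Marginals: p(X) = (0.6500, 0.3500), p(Y) = (0.4580, 0.5420).
H(X|Y) = Σ p(Y) · H(X|Y=·).
  Y=1: p=0.4580, H(X|Y=1) = 0.9999
  Y=2: p=0.5420, H(X|Y=2) = 0.7759
Weighted sum = 0.8785 bits.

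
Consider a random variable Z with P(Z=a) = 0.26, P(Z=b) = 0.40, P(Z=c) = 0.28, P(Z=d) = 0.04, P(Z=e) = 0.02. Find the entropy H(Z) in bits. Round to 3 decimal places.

H(Z) = −Σ p·log₂ p.
  −(0.26)·log₂(0.26) = 0.5053
  −(0.40)·log₂(0.40) = 0.5288
  −(0.28)·log₂(0.28) = 0.5142
  −(0.04)·log₂(0.04) = 0.1858
  −(0.02)·log₂(0.02) = 0.1129
Sum: 0.5053 + 0.5288 + 0.5142 + 0.1858 + 0.1129 = 1.847 bits.

1.847 bits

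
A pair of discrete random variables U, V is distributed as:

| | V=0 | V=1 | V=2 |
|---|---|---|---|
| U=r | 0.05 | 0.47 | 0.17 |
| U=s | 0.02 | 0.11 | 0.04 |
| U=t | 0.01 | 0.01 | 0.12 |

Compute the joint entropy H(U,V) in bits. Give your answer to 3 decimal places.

H(U,V) = −Σ p(x,y)·log₂ p(x,y) over all 9 cells.
  cell (r,0): −0.05·log₂0.05 = 0.2161
  cell (r,1): −0.47·log₂0.47 = 0.5120
  cell (r,2): −0.17·log₂0.17 = 0.4346
  cell (s,0): −0.02·log₂0.02 = 0.1129
  cell (s,1): −0.11·log₂0.11 = 0.3503
  cell (s,2): −0.04·log₂0.04 = 0.1858
  cell (t,0): −0.01·log₂0.01 = 0.0664
  cell (t,1): −0.01·log₂0.01 = 0.0664
  cell (t,2): −0.12·log₂0.12 = 0.3671
Sum = 2.312 bits.

2.312 bits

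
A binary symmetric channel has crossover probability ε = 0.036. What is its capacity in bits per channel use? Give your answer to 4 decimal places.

Binary symmetric channel: C = 1 − h₂(ε) where h₂ is the binary entropy function.
h₂(0.036) = −0.036·log₂0.036 − 0.964·log₂0.964 = 0.2236.
C = 1 − 0.2236 = 0.7764 bits per channel use.

0.7764 bits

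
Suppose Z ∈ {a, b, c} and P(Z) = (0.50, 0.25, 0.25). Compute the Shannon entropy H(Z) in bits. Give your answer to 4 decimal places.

1.5000 bits

H(Z) = −Σ p·log₂ p.
  −(0.50)·log₂(0.50) = 0.50000
  −(0.25)·log₂(0.25) = 0.50000
  −(0.25)·log₂(0.25) = 0.50000
Sum: 0.50000 + 0.50000 + 0.50000 = 1.5000 bits.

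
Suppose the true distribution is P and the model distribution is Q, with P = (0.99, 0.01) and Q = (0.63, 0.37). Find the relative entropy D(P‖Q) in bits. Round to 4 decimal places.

D(P‖Q) = Σ p·log₂(p/q).
  0.99·log₂(0.99/0.63) = 0.64556
  0.01·log₂(0.01/0.37) = -0.05209
D(P‖Q) = 0.5935 bits.

0.5935 bits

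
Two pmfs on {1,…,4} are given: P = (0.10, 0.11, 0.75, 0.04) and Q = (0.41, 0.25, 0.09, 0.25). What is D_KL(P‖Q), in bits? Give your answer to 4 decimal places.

1.8546 bits

D(P‖Q) = Σ p·log₂(p/q).
  0.10·log₂(0.10/0.41) = -0.20356
  0.11·log₂(0.11/0.25) = -0.13029
  0.75·log₂(0.75/0.09) = 2.29417
  0.04·log₂(0.04/0.25) = -0.10575
D(P‖Q) = 1.8546 bits.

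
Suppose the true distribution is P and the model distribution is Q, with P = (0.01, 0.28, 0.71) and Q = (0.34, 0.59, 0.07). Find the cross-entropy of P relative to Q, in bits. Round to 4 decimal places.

H(P,Q) = −Σ p·log₂ q.
  −0.01·log₂(0.34) = 0.01556
  −0.28·log₂(0.59) = 0.21314
  −0.71·log₂(0.07) = 2.72392
H(P,Q) = 2.9526 bits.

2.9526 bits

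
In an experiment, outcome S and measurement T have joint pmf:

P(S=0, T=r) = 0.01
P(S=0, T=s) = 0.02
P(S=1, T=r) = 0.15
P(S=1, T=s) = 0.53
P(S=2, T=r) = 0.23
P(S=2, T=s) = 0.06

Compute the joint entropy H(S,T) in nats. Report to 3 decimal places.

1.252 nats

H(S,T) = −Σ p(x,y)·ln p(x,y) over all 6 cells.
  cell (0,r): −0.01·ln0.01 = 0.0461
  cell (0,s): −0.02·ln0.02 = 0.0782
  cell (1,r): −0.15·ln0.15 = 0.2846
  cell (1,s): −0.53·ln0.53 = 0.3365
  cell (2,r): −0.23·ln0.23 = 0.3380
  cell (2,s): −0.06·ln0.06 = 0.1688
Sum = 1.252 nats.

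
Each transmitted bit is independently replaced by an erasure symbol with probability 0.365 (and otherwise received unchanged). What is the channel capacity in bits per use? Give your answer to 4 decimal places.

0.6350 bits

Binary erasure channel: capacity C = 1 − ε.
C = 1 − 0.365 = 0.6350 bits per channel use.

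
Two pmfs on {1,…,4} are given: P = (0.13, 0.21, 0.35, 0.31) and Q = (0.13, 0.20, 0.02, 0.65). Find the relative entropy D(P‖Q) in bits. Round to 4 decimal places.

D(P‖Q) = Σ p·log₂(p/q).
  0.13·log₂(0.13/0.13) = 0.00000
  0.21·log₂(0.21/0.20) = 0.01478
  0.35·log₂(0.35/0.02) = 1.44525
  0.31·log₂(0.31/0.65) = -0.33113
D(P‖Q) = 1.1289 bits.

1.1289 bits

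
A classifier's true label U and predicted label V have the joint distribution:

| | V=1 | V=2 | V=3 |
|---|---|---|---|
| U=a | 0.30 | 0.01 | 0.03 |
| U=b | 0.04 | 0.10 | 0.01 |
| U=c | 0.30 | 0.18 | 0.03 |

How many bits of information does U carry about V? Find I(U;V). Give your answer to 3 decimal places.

Marginals: p(U) = (0.3400, 0.1500, 0.5100), p(V) = (0.6400, 0.2900, 0.0700).
I(U;V) = Σ p(x,y)·log₂[p(x,y)/(p(x)p(y))].
  (a,1): 0.30·log₂(1.3787) = 0.1390
  (a,2): 0.01·log₂(0.1014) = -0.0330
  (a,3): 0.03·log₂(1.2605) = 0.0100
  (b,1): 0.04·log₂(0.4167) = -0.0505
  (b,2): 0.10·log₂(2.2989) = 0.1201
  (b,3): 0.01·log₂(0.9524) = -0.0007
  (c,1): 0.30·log₂(0.9191) = -0.0365
  (c,2): 0.18·log₂(1.2170) = 0.0510
  (c,3): 0.03·log₂(0.8403) = -0.0075
Sum = 0.192 bits.

0.192 bits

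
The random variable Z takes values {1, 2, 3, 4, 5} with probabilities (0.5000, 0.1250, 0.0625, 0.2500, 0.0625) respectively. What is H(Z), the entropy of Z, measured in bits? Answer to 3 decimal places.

H(Z) = −Σ p·log₂ p.
  −(0.5000)·log₂(0.5000) = 0.5000
  −(0.1250)·log₂(0.1250) = 0.3750
  −(0.0625)·log₂(0.0625) = 0.2500
  −(0.2500)·log₂(0.2500) = 0.5000
  −(0.0625)·log₂(0.0625) = 0.2500
Sum: 0.5000 + 0.3750 + 0.2500 + 0.5000 + 0.2500 = 1.875 bits.

1.875 bits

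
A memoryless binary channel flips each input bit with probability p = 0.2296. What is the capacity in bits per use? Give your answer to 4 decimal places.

0.2227 bits

Binary symmetric channel: C = 1 − h₂(ε) where h₂ is the binary entropy function.
h₂(0.2296) = −0.2296·log₂0.2296 − 0.7704·log₂0.7704 = 0.7773.
C = 1 − 0.7773 = 0.2227 bits per channel use.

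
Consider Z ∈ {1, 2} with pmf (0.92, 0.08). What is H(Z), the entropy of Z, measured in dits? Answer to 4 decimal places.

0.1211 dits

H(Z) = −Σ p·log₁₀ p.
  −(0.92)·log₁₀(0.92) = 0.03332
  −(0.08)·log₁₀(0.08) = 0.08775
Sum: 0.03332 + 0.08775 = 0.1211 dits.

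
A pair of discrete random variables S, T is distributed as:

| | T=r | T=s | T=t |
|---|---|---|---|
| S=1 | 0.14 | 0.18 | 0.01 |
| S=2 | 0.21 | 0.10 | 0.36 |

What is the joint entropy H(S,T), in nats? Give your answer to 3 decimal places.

1.556 nats

H(S,T) = −Σ p(x,y)·ln p(x,y) over all 6 cells.
  cell (1,r): −0.14·ln0.14 = 0.2753
  cell (1,s): −0.18·ln0.18 = 0.3087
  cell (1,t): −0.01·ln0.01 = 0.0461
  cell (2,r): −0.21·ln0.21 = 0.3277
  cell (2,s): −0.10·ln0.10 = 0.2303
  cell (2,t): −0.36·ln0.36 = 0.3678
Sum = 1.556 nats.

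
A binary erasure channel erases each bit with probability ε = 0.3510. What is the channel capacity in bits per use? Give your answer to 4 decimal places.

Binary erasure channel: capacity C = 1 − ε.
C = 1 − 0.3510 = 0.6490 bits per channel use.

0.6490 bits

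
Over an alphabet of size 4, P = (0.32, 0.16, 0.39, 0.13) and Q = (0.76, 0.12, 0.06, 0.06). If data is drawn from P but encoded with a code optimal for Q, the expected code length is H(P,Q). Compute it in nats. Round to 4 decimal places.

1.8900 nats

H(P,Q) = −Σ p·ln q.
  −0.32·ln(0.76) = 0.08782
  −0.16·ln(0.12) = 0.33924
  −0.39·ln(0.06) = 1.09723
  −0.13·ln(0.06) = 0.36574
H(P,Q) = 1.8900 nats.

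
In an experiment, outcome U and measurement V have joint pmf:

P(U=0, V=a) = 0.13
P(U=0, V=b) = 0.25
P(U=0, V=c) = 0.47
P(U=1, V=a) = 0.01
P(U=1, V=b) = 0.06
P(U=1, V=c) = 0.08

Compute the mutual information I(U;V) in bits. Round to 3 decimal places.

0.009 bits

Marginals: p(U) = (0.8500, 0.1500), p(V) = (0.1400, 0.3100, 0.5500).
I(U;V) = Σ p(x,y)·log₂[p(x,y)/(p(x)p(y))].
  (0,a): 0.13·log₂(1.0924) = 0.0166
  (0,b): 0.25·log₂(0.9488) = -0.0190
  (0,c): 0.47·log₂(1.0053) = 0.0036
  (1,a): 0.01·log₂(0.4762) = -0.0107
  (1,b): 0.06·log₂(1.2903) = 0.0221
  (1,c): 0.08·log₂(0.9697) = -0.0036
Sum = 0.009 bits.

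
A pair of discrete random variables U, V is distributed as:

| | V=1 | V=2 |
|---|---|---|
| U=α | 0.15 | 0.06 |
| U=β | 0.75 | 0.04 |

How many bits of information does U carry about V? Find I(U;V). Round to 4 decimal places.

0.0594 bits

Marginals: p(U) = (0.2100, 0.7900), p(V) = (0.9000, 0.1000).
I(U;V) = Σ p(x,y)·log₂[p(x,y)/(p(x)p(y))].
  (α,1): 0.15·log₂(0.7937) = -0.05001
  (α,2): 0.06·log₂(2.8571) = 0.09087
  (β,1): 0.75·log₂(1.0549) = 0.05778
  (β,2): 0.04·log₂(0.5063) = -0.03927
Sum = 0.0594 bits.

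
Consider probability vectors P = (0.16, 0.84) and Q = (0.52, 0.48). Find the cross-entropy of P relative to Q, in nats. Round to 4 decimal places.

0.7212 nats

H(P,Q) = −Σ p·ln q.
  −0.16·ln(0.52) = 0.10463
  −0.84·ln(0.48) = 0.61653
H(P,Q) = 0.7212 nats.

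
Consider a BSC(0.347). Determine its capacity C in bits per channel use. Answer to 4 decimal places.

Binary symmetric channel: C = 1 − h₂(ε) where h₂ is the binary entropy function.
h₂(0.347) = −0.347·log₂0.347 − 0.653·log₂0.653 = 0.9314.
C = 1 − 0.9314 = 0.0686 bits per channel use.

0.0686 bits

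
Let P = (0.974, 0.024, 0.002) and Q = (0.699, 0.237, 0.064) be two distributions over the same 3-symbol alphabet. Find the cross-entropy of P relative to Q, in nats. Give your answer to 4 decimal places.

H(P,Q) = −Σ p·ln q.
  −0.974·ln(0.699) = 0.34879
  −0.024·ln(0.237) = 0.03455
  −0.002·ln(0.064) = 0.00550
H(P,Q) = 0.3888 nats.

0.3888 nats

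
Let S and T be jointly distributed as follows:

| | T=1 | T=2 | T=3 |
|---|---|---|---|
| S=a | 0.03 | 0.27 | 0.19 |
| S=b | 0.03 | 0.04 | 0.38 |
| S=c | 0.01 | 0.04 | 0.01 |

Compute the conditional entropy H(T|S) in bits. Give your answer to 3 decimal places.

1.037 bits

Chain rule: H(T|S) = H(S,T) − H(S).
Marginals: p(S) = (0.4900, 0.4500, 0.0600), p(T) = (0.0700, 0.3500, 0.5800).
H(S,T) = 2.3036 bits; H(S) = 1.2662 bits.
H(T|S) = 2.3036 − 1.2662 = 1.037 bits.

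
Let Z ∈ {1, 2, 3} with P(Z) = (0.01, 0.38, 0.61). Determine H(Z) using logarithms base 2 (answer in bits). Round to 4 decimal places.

1.0319 bits

H(Z) = −Σ p·log₂ p.
  −(0.01)·log₂(0.01) = 0.06644
  −(0.38)·log₂(0.38) = 0.53045
  −(0.61)·log₂(0.61) = 0.43500
Sum: 0.06644 + 0.53045 + 0.43500 = 1.0319 bits.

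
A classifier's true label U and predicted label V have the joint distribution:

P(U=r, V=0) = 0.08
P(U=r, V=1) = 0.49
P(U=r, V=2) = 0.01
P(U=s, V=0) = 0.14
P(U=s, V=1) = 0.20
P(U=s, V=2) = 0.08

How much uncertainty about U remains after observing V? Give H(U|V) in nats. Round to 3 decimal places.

0.591 nats

Chain rule: H(U|V) = H(U,V) − H(V).
Marginals: p(U) = (0.5800, 0.4200), p(V) = (0.2200, 0.6900, 0.0900).
H(U,V) = 1.3969 nats; H(V) = 0.8059 nats.
H(U|V) = 1.3969 − 0.8059 = 0.591 nats.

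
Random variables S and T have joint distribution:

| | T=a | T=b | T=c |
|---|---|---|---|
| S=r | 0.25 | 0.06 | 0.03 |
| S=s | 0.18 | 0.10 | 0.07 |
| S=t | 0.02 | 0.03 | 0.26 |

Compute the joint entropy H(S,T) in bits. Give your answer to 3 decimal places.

2.711 bits

H(S,T) = −Σ p(x,y)·log₂ p(x,y) over all 9 cells.
  cell (r,a): −0.25·log₂0.25 = 0.5000
  cell (r,b): −0.06·log₂0.06 = 0.2435
  cell (r,c): −0.03·log₂0.03 = 0.1518
  cell (s,a): −0.18·log₂0.18 = 0.4453
  cell (s,b): −0.10·log₂0.10 = 0.3322
  cell (s,c): −0.07·log₂0.07 = 0.2686
  cell (t,a): −0.02·log₂0.02 = 0.1129
  cell (t,b): −0.03·log₂0.03 = 0.1518
  cell (t,c): −0.26·log₂0.26 = 0.5053
Sum = 2.711 bits.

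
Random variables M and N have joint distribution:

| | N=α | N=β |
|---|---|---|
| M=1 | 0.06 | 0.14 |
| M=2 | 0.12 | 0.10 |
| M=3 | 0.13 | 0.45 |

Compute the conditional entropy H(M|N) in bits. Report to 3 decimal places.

Chain rule: H(M|N) = H(M,N) − H(N).
Marginals: p(M) = (0.2000, 0.2200, 0.5800), p(N) = (0.3100, 0.6900).
H(M,N) = 2.2409 bits; H(N) = 0.8932 bits.
H(M|N) = 2.2409 − 0.8932 = 1.348 bits.

1.348 bits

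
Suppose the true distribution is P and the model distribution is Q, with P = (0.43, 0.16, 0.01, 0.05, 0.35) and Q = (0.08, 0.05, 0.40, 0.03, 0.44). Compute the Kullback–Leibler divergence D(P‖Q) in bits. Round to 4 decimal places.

D(P‖Q) = Σ p·log₂(p/q).
  0.43·log₂(0.43/0.08) = 1.04329
  0.16·log₂(0.16/0.05) = 0.26849
  0.01·log₂(0.01/0.40) = -0.05322
  0.05·log₂(0.05/0.03) = 0.03685
  0.35·log₂(0.35/0.44) = -0.11555
D(P‖Q) = 1.1799 bits.

1.1799 bits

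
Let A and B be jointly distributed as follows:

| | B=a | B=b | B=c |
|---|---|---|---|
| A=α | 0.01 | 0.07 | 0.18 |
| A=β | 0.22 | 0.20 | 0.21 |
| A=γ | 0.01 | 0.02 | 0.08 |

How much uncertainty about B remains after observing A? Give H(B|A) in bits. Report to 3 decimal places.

Marginals: p(A) = (0.2600, 0.6300, 0.1100), p(B) = (0.2400, 0.2900, 0.4700).
H(B|A) = Σ p(A) · H(B|A=·).
  A=α: p=0.2600, H(B|A=α) = 1.0577
  A=β: p=0.6300, H(B|A=β) = 1.5839
  A=γ: p=0.1100, H(B|A=γ) = 1.0958
Weighted sum = 1.393 bits.

1.393 bits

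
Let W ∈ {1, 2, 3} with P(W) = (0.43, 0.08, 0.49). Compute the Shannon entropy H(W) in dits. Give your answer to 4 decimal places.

0.3972 dits

H(W) = −Σ p·log₁₀ p.
  −(0.43)·log₁₀(0.43) = 0.15761
  −(0.08)·log₁₀(0.08) = 0.08775
  −(0.49)·log₁₀(0.49) = 0.15180
Sum: 0.15761 + 0.08775 + 0.15180 = 0.3972 dits.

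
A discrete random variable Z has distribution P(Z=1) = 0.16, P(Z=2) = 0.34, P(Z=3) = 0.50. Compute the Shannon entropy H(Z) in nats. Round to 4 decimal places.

H(Z) = −Σ p·ln p.
  −(0.16)·ln(0.16) = 0.29321
  −(0.34)·ln(0.34) = 0.36680
  −(0.50)·ln(0.50) = 0.34657
Sum: 0.29321 + 0.36680 + 0.34657 = 1.0066 nats.

1.0066 nats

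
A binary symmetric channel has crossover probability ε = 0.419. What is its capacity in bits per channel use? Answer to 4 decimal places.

0.0190 bits

Binary symmetric channel: C = 1 − h₂(ε) where h₂ is the binary entropy function.
h₂(0.419) = −0.419·log₂0.419 − 0.581·log₂0.581 = 0.9810.
C = 1 − 0.9810 = 0.0190 bits per channel use.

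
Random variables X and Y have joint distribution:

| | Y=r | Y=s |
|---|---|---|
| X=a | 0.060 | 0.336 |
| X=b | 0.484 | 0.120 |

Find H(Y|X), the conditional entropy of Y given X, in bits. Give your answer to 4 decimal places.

0.6774 bits

Chain rule: H(Y|X) = H(X,Y) − H(X).
Marginals: p(X) = (0.3960, 0.6040), p(Y) = (0.5440, 0.4560).
H(X,Y) = 1.6460 bits; H(X) = 0.9686 bits.
H(Y|X) = 1.6460 − 0.9686 = 0.6774 bits.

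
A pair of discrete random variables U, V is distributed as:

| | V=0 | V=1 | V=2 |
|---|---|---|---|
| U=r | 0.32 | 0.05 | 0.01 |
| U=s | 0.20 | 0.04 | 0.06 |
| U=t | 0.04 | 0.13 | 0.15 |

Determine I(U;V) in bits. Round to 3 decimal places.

0.326 bits

Marginals: p(U) = (0.3800, 0.3000, 0.3200), p(V) = (0.5600, 0.2200, 0.2200).
I(U;V) = Σ p(x,y)·log₂[p(x,y)/(p(x)p(y))].
  (r,0): 0.32·log₂(1.5038) = 0.1883
  (r,1): 0.05·log₂(0.5981) = -0.0371
  (r,2): 0.01·log₂(0.1196) = -0.0306
  (s,0): 0.20·log₂(1.1905) = 0.0503
  (s,1): 0.04·log₂(0.6061) = -0.0289
  (s,2): 0.06·log₂(0.9091) = -0.0083
  (t,0): 0.04·log₂(0.2232) = -0.0865
  (t,1): 0.13·log₂(1.8466) = 0.1150
  (t,2): 0.15·log₂(2.1307) = 0.1637
Sum = 0.326 bits.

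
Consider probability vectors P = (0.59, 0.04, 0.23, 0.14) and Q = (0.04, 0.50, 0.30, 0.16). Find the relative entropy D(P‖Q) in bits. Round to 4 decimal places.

D(P‖Q) = Σ p·log₂(p/q).
  0.59·log₂(0.59/0.04) = 2.29076
  0.04·log₂(0.04/0.50) = -0.14575
  0.23·log₂(0.23/0.30) = -0.08817
  0.14·log₂(0.14/0.16) = -0.02697
D(P‖Q) = 2.0299 bits.

2.0299 bits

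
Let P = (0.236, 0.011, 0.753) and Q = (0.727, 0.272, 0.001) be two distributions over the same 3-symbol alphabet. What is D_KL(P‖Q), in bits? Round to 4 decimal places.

D(P‖Q) = Σ p·log₂(p/q).
  0.236·log₂(0.236/0.727) = -0.38307
  0.011·log₂(0.011/0.272) = -0.05091
  0.753·log₂(0.753/0.001) = 7.19605
D(P‖Q) = 6.7621 bits.

6.7621 bits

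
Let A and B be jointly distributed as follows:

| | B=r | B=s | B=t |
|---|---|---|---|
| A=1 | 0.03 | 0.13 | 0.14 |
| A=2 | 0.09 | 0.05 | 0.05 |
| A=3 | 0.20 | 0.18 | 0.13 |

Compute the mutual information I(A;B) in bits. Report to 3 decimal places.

0.086 bits

Marginals: p(A) = (0.3000, 0.1900, 0.5100), p(B) = (0.3200, 0.3600, 0.3200).
I(A;B) = Σ p(x,y)·log₂[p(x,y)/(p(x)p(y))].
  (1,r): 0.03·log₂(0.3125) = -0.0503
  (1,s): 0.13·log₂(1.2037) = 0.0348
  (1,t): 0.14·log₂(1.4583) = 0.0762
  (2,r): 0.09·log₂(1.4803) = 0.0509
  (2,s): 0.05·log₂(0.7310) = -0.0226
  (2,t): 0.05·log₂(0.8224) = -0.0141
  (3,r): 0.20·log₂(1.2255) = 0.0587
  (3,s): 0.18·log₂(0.9804) = -0.0051
  (3,t): 0.13·log₂(0.7966) = -0.0427
Sum = 0.086 bits.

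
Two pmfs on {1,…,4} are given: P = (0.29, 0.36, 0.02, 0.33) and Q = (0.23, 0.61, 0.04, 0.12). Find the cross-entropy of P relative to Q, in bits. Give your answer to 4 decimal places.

1.9739 bits

H(P,Q) = −Σ p·log₂ q.
  −0.29·log₂(0.23) = 0.61489
  −0.36·log₂(0.61) = 0.25672
  −0.02·log₂(0.04) = 0.09288
  −0.33·log₂(0.12) = 1.00943
H(P,Q) = 1.9739 bits.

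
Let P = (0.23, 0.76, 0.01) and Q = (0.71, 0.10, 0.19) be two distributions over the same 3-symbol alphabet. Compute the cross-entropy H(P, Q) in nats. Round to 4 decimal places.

H(P,Q) = −Σ p·ln q.
  −0.23·ln(0.71) = 0.07877
  −0.76·ln(0.10) = 1.74996
  −0.01·ln(0.19) = 0.01661
H(P,Q) = 1.8453 nats.

1.8453 nats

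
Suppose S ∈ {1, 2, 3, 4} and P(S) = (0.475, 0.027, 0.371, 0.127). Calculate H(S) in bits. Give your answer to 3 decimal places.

H(S) = −Σ p·log₂ p.
  −(0.475)·log₂(0.475) = 0.5102
  −(0.027)·log₂(0.027) = 0.1407
  −(0.371)·log₂(0.371) = 0.5307
  −(0.127)·log₂(0.127) = 0.3781
Sum: 0.5102 + 0.1407 + 0.5307 + 0.3781 = 1.560 bits.

1.560 bits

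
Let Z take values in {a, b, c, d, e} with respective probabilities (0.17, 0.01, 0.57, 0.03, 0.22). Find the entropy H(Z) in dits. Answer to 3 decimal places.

0.480 dits

H(Z) = −Σ p·log₁₀ p.
  −(0.17)·log₁₀(0.17) = 0.1308
  −(0.01)·log₁₀(0.01) = 0.0200
  −(0.57)·log₁₀(0.57) = 0.1392
  −(0.03)·log₁₀(0.03) = 0.0457
  −(0.22)·log₁₀(0.22) = 0.1447
Sum: 0.1308 + 0.0200 + 0.1392 + 0.0457 + 0.1447 = 0.480 dits.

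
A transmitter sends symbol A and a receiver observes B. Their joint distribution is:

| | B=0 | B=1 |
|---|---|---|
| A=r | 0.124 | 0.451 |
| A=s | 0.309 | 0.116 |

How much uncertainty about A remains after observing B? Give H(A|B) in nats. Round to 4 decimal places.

Marginals: p(A) = (0.5750, 0.4250), p(B) = (0.4330, 0.5670).
H(A|B) = Σ p(B) · H(A|B=·).
  B=0: p=0.4330, H(A|B=0) = 0.5989
  B=1: p=0.5670, H(A|B=1) = 0.5067
Weighted sum = 0.5466 nats.

0.5466 nats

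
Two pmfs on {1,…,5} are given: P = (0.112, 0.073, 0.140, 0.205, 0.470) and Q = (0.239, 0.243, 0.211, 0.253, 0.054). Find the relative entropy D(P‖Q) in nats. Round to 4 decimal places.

D(P‖Q) = Σ p·ln(p/q).
  0.112·ln(0.112/0.239) = -0.08489
  0.073·ln(0.073/0.243) = -0.08779
  0.140·ln(0.140/0.211) = -0.05743
  0.205·ln(0.205/0.253) = -0.04313
  0.470·ln(0.470/0.054) = 1.01696
D(P‖Q) = 0.7437 nats.

0.7437 nats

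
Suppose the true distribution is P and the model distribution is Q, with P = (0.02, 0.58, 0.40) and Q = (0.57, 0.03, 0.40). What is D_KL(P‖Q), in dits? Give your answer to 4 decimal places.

D(P‖Q) = Σ p·log₁₀(p/q).
  0.02·log₁₀(0.02/0.57) = -0.02910
  0.58·log₁₀(0.58/0.03) = 0.74606
  0.40·log₁₀(0.40/0.40) = 0.00000
D(P‖Q) = 0.7170 dits.

0.7170 dits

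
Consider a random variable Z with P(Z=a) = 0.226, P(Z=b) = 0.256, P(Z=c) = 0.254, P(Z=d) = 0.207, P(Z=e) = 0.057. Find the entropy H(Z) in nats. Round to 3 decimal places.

H(Z) = −Σ p·ln p.
  −(0.226)·ln(0.226) = 0.3361
  −(0.256)·ln(0.256) = 0.3488
  −(0.254)·ln(0.254) = 0.3481
  −(0.207)·ln(0.207) = 0.3260
  −(0.057)·ln(0.057) = 0.1633
Sum: 0.3361 + 0.3488 + 0.3481 + 0.3260 + 0.1633 = 1.522 nats.

1.522 nats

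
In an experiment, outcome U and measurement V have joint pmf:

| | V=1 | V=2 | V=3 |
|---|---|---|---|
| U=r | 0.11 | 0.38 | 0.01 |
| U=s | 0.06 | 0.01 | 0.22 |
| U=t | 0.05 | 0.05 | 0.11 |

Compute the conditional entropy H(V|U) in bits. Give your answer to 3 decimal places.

1.029 bits

Marginals: p(U) = (0.5000, 0.2900, 0.2100), p(V) = (0.2200, 0.4400, 0.3400).
H(V|U) = Σ p(U) · H(V|U=·).
  U=r: p=0.5000, H(V|U=r) = 0.8944
  U=s: p=0.2900, H(V|U=s) = 0.9401
  U=t: p=0.2100, H(V|U=t) = 1.4746
Weighted sum = 1.029 bits.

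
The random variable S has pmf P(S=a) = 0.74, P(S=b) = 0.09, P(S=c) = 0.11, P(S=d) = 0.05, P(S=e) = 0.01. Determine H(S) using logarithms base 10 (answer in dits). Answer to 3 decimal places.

0.381 dits

H(S) = −Σ p·log₁₀ p.
  −(0.74)·log₁₀(0.74) = 0.0968
  −(0.09)·log₁₀(0.09) = 0.0941
  −(0.11)·log₁₀(0.11) = 0.1054
  −(0.05)·log₁₀(0.05) = 0.0651
  −(0.01)·log₁₀(0.01) = 0.0200
Sum: 0.0968 + 0.0941 + 0.1054 + 0.0651 + 0.0200 = 0.381 dits.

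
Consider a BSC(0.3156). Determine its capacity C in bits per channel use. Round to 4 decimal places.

Binary symmetric channel: C = 1 − h₂(ε) where h₂ is the binary entropy function.
h₂(0.3156) = −0.3156·log₂0.3156 − 0.6844·log₂0.6844 = 0.8995.
C = 1 − 0.8995 = 0.1005 bits per channel use.

0.1005 bits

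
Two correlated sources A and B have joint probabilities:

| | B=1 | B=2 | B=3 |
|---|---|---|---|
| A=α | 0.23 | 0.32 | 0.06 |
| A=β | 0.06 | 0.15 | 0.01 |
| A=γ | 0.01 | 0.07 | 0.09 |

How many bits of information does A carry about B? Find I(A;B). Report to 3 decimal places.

0.149 bits

Marginals: p(A) = (0.6100, 0.2200, 0.1700), p(B) = (0.3000, 0.5400, 0.1600).
I(A;B) = Σ p(x,y)·log₂[p(x,y)/(p(x)p(y))].
  (α,1): 0.23·log₂(1.2568) = 0.0759
  (α,2): 0.32·log₂(0.9715) = -0.0134
  (α,3): 0.06·log₂(0.6148) = -0.0421
  (β,1): 0.06·log₂(0.9091) = -0.0083
  (β,2): 0.15·log₂(1.2626) = 0.0505
  (β,3): 0.01·log₂(0.2841) = -0.0182
  (γ,1): 0.01·log₂(0.1961) = -0.0235
  (γ,2): 0.07·log₂(0.7625) = -0.0274
  (γ,3): 0.09·log₂(3.3088) = 0.1554
Sum = 0.149 bits.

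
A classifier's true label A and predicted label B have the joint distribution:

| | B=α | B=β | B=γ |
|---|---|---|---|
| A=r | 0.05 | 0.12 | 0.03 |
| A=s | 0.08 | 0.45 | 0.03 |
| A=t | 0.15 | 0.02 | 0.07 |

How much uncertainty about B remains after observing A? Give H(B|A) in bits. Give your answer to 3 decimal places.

1.062 bits

Marginals: p(A) = (0.2000, 0.5600, 0.2400), p(B) = (0.2800, 0.5900, 0.1300).
H(B|A) = Σ p(A) · H(B|A=·).
  A=r: p=0.2000, H(B|A=r) = 1.3527
  A=s: p=0.5600, H(B|A=s) = 0.8808
  A=t: p=0.2400, H(B|A=t) = 1.2410
Weighted sum = 1.062 bits.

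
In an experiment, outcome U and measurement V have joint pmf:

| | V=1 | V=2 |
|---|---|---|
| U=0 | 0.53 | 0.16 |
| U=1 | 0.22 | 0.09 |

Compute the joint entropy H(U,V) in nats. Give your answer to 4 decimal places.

1.1795 nats

H(U,V) = −Σ p(x,y)·ln p(x,y) over all 4 cells.
  cell (0,1): −0.53·ln0.53 = 0.33649
  cell (0,2): −0.16·ln0.16 = 0.29321
  cell (1,1): −0.22·ln0.22 = 0.33311
  cell (1,2): −0.09·ln0.09 = 0.21672
Sum = 1.1795 nats.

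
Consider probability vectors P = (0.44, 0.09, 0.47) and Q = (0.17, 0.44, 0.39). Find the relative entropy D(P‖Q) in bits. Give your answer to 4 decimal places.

0.5241 bits

D(P‖Q) = Σ p·log₂(p/q).
  0.44·log₂(0.44/0.17) = 0.60367
  0.09·log₂(0.09/0.44) = -0.20606
  0.47·log₂(0.47/0.39) = 0.12652
D(P‖Q) = 0.5241 bits.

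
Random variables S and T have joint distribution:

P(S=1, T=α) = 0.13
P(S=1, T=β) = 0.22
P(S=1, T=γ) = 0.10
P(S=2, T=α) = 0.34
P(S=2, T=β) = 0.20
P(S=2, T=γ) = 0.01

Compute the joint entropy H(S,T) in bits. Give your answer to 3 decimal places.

2.255 bits

H(S,T) = −Σ p(x,y)·log₂ p(x,y) over all 6 cells.
  cell (1,α): −0.13·log₂0.13 = 0.3826
  cell (1,β): −0.22·log₂0.22 = 0.4806
  cell (1,γ): −0.10·log₂0.10 = 0.3322
  cell (2,α): −0.34·log₂0.34 = 0.5292
  cell (2,β): −0.20·log₂0.20 = 0.4644
  cell (2,γ): −0.01·log₂0.01 = 0.0664
Sum = 2.255 bits.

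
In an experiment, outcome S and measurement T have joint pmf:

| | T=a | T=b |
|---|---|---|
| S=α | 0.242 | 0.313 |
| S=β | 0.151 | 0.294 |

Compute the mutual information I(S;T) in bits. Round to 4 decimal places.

Marginals: p(S) = (0.5550, 0.4450), p(T) = (0.3930, 0.6070).
I(S;T) = Σ p(x,y)·log₂[p(x,y)/(p(x)p(y))].
  (α,a): 0.242·log₂(1.1095) = 0.03628
  (α,b): 0.313·log₂(0.9291) = -0.03321
  (β,a): 0.151·log₂(0.8634) = -0.03199
  (β,b): 0.294·log₂(1.0884) = 0.03594
Sum = 0.0070 bits.

0.0070 bits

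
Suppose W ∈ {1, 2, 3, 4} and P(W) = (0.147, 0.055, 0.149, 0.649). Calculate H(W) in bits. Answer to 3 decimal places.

H(W) = −Σ p·log₂ p.
  −(0.147)·log₂(0.147) = 0.4066
  −(0.055)·log₂(0.055) = 0.2301
  −(0.149)·log₂(0.149) = 0.4092
  −(0.649)·log₂(0.649) = 0.4048
Sum: 0.4066 + 0.2301 + 0.4092 + 0.4048 = 1.451 bits.

1.451 bits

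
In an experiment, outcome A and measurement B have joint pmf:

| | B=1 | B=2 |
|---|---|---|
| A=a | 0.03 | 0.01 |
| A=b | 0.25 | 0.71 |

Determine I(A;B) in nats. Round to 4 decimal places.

0.0199 nats

Marginals: p(A) = (0.0400, 0.9600), p(B) = (0.2800, 0.7200).
I(A;B) = Σ p(x,y)·ln[p(x,y)/(p(x)p(y))].
  (a,1): 0.03·ln(2.6786) = 0.02956
  (a,2): 0.01·ln(0.3472) = -0.01058
  (b,1): 0.25·ln(0.9301) = -0.01813
  (b,2): 0.71·ln(1.0272) = 0.01905
Sum = 0.0199 nats.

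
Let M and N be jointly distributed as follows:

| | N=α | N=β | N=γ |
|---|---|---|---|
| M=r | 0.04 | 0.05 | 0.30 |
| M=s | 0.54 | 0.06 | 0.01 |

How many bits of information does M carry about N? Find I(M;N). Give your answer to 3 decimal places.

0.582 bits

Marginals: p(M) = (0.3900, 0.6100), p(N) = (0.5800, 0.1100, 0.3100).
I(M;N) = H(M) + H(N) − H(M,N).
H(M) = 0.9648, H(N) = 1.3299, H(M,N) = 1.7130.
I(M;N) = 0.9648 + 1.3299 − 1.7130 = 0.582 bits.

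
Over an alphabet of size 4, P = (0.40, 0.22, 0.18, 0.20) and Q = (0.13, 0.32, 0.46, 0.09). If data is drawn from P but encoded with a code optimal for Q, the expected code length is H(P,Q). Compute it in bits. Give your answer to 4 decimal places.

2.4355 bits

H(P,Q) = −Σ p·log₂ q.
  −0.40·log₂(0.13) = 1.17737
  −0.22·log₂(0.32) = 0.36165
  −0.18·log₂(0.46) = 0.20165
  −0.20·log₂(0.09) = 0.69479
H(P,Q) = 2.4355 bits.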